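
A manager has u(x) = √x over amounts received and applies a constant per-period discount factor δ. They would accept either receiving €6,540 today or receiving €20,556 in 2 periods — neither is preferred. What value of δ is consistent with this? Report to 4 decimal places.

Equating discounted utilities: u(6540) = δ^2·u(20556) ⇒ δ^2 = u(6540)/u(20556).
With u(x) = √x: δ^2 = √6540/√20556 = √(6540/20556) = 0.56405.
So δ = 0.56405^(1/2) ≈ 0.7510.

δ ≈ 0.7510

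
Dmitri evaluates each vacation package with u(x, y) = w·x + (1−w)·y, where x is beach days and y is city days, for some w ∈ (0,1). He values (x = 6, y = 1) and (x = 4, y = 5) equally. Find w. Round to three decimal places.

u(6,1) = u(4,5) means w·6 + (1−w)·1 = w·4 + (1−w)·5.
w·(6−4) = (1−w)·(5−1), i.e. w·2 = (1−w)·4.
The marginal rate of substitution is 4/2, so w = 4/(2+4) = 0.667.

w = 0.667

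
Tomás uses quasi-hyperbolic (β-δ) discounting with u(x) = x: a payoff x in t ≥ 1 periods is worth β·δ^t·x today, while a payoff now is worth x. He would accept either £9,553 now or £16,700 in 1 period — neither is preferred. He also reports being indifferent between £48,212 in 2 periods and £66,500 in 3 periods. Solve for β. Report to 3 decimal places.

β ≈ 0.789

The second indifference involves only future payoffs, so β cancels: β·δ^2·48212 = β·δ^3·66500, giving δ = 48212/66500 = 0.72499.
The first indifference: 9553 = β·δ·16700, so β = 9553/(δ·16700) = 9553/(0.72499·16700) ≈ 0.789.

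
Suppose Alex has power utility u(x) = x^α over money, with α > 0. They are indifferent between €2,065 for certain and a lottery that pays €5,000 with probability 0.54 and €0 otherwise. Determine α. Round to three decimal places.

α ≈ 0.697

The lottery's expected utility is 0.54·u(5000) + 0.46·u(0) = 0.54·5000^α (since u(0) = 0 for α > 0).
Indifference: 2065^α = 0.54·5000^α, so (2065/5000)^α = 0.54.
α = ln(0.54) / ln(2065/5000) = -0.616186/-0.884308 ≈ 0.697.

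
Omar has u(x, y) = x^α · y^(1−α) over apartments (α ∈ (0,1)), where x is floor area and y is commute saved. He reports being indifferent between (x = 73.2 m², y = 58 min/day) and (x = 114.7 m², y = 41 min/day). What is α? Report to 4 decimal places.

α ≈ 0.4358

The Cobb–Douglas utilities coincide, so 73.2^α·58^(1−α) = 114.7^α·41^(1−α).
Taking logs: α·ln 73.2 + (1−α)·ln 58 = α·ln 114.7 + (1−α)·ln 41, i.e. α·-0.4491246 = (1−α)·-0.3468709.
Thus α·(-0.7959955) = -0.3468709, so α = -0.3468709/-0.7959955 ≈ 0.4358.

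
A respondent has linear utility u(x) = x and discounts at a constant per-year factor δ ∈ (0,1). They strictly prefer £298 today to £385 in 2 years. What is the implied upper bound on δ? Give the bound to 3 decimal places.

δ < 0.880

Under u(x) = x this choice says 298 > δ^2·385.
Dividing by 385: δ^2 < 0.77403. Both sides are positive, so the square root keeps the direction.
δ < 0.77403^(1/2) = 0.880.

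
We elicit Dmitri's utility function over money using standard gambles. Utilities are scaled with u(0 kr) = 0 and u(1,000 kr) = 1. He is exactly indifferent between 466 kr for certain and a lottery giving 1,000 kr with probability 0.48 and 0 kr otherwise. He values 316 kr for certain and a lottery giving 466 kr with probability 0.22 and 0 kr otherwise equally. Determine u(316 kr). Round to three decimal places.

0.106

First, u(466 kr) = 0.48·u(1,000 kr) + 0.52·u(0 kr) = 0.48.
Chaining: u(316 kr) = 0.22·0.48 + 0.78·0.00 = 0.1056.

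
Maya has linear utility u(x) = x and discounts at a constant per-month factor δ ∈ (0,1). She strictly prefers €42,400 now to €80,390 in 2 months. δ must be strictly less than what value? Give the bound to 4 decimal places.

δ < 0.7262

Under u(x) = x this choice says 42400 > δ^2·80390.
Hence δ^2 < 42400/80390 = 0.52743, and x ↦ x^(1/2) is increasing on (0,∞).
δ < 0.52743^(1/2) = 0.7262.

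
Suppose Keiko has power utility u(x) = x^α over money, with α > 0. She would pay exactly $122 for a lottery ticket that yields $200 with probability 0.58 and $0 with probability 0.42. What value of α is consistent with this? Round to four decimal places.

Since u(0) = 0, the lottery's EU is 0.58·200^α.
Equating: 122^α = 0.58·200^α, i.e. 0.6100^α = 0.58.
α = ln(0.58) / ln(122/200) = -0.5447272/-0.4942963 ≈ 1.1020.

α ≈ 1.1020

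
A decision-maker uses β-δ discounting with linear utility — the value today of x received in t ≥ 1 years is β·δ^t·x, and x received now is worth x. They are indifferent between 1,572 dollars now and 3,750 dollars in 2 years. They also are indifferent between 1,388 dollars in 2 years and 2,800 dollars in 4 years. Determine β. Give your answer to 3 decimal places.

β ≈ 0.846

Both payoffs in the second observation are in the future, so β drops out: δ^2·1388 = δ^4·2800 ⇒ δ^2 = 1388/2800 = 0.49571, so δ = 0.70407.
Now use the now-vs-future pair: 1572 = β·δ^2·3750 gives β = 1572/(0.49571·3750) ≈ 0.846.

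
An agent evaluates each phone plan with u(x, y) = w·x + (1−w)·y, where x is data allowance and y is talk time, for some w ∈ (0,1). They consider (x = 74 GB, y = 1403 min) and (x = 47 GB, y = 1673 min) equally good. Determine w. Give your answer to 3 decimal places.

Equating utilities: w·74 + (1−w)·1403 = w·47 + (1−w)·1673.
Rearranging, 27·w − 270·(1−w) = 0.
The marginal rate of substitution is 270/27, so w = 270/(27+270) = 0.909.

w = 0.909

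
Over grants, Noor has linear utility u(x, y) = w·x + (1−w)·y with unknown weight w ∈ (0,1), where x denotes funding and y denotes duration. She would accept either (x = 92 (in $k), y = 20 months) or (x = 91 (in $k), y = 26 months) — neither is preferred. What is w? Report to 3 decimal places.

w = 0.857

u(92,20) = u(91,26) means w·92 + (1−w)·20 = w·91 + (1−w)·26.
w·(92−91) = (1−w)·(26−20), i.e. w·1 = (1−w)·6.
The marginal rate of substitution is 6/1, so w = 6/(1+6) = 0.857.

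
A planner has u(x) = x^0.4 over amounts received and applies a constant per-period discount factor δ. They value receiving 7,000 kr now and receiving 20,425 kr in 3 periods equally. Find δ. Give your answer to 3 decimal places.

The payoff in 3 periods is discounted by δ^3, so u(7000) = δ^3·u(20425) and δ^3 = u(7000)/u(20425).
Since u(x) = x^0.4, δ^3 = (7000/20425)^0.4 = 0.34272^0.4 = 0.65159.
So δ = 0.65159^(1/3) ≈ 0.867.

δ ≈ 0.867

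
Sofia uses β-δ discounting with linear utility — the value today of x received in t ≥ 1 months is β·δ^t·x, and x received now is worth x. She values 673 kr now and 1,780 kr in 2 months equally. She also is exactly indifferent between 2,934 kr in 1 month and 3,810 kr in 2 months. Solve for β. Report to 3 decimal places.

Both payoffs in the second observation are in the future, so β drops out: δ^1·2934 = δ^2·3810 ⇒ δ = 2934/3810 = 0.77008.
The first indifference: 673 = β·δ^2·1780, so β = 673/(δ^2·1780) = 673/(0.59302·1780) ≈ 0.638.

β ≈ 0.638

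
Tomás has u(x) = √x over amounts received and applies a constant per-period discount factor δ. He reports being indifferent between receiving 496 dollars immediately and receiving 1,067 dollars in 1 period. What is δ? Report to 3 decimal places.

δ ≈ 0.682

The payoff in 1 period is discounted by δ, so u(496) = δ·u(1067) and δ = u(496)/u(1067).
Since u(x) = √x, δ = √(496/1067) = 0.68180.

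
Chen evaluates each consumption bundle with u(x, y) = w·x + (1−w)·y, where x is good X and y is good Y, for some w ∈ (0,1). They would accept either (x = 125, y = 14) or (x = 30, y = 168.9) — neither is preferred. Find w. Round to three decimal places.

u(125,14) = u(30,168.9) means w·125 + (1−w)·14 = w·30 + (1−w)·168.9.
Rearranging, 95·w − 154.9·(1−w) = 0.
The marginal rate of substitution is 154.9/95, so w = 154.9/(95+154.9) = 0.620.

w = 0.620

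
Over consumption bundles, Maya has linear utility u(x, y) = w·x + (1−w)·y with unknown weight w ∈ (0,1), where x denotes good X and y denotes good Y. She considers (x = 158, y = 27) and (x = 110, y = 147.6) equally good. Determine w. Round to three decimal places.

u(158,27) = u(110,147.6) means w·158 + (1−w)·27 = w·110 + (1−w)·147.6.
Collecting terms: w·48 = (1−w)·120.6.
Hence w = 120.6/(48+120.6) = 120.6/168.6 = 0.715.

w = 0.715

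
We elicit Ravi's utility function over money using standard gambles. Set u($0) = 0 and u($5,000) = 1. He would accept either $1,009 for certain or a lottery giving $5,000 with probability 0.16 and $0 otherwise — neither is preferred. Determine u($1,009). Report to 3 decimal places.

u($1,009) equals the lottery's expected utility: 0.16·1 + 0.84·0 = 0.16.

0.160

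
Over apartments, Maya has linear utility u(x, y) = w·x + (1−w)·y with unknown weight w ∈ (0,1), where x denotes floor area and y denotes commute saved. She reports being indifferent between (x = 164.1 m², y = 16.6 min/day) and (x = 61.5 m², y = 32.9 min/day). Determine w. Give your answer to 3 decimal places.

Indifference: w·164.1 + (1−w)·16.6 = w·61.5 + (1−w)·32.9.
w·(164.1−61.5) = (1−w)·(32.9−16.6), i.e. w·102.6 = (1−w)·16.3.
So w/(1−w) = 16.3/102.6 = 0.1589, giving w = 16.3/(102.6+16.3) = 0.137.

w = 0.137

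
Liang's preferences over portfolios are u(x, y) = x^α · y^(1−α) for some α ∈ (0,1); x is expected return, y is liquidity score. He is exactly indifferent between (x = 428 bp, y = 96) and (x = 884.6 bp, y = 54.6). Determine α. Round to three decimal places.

α ≈ 0.437

Indifference: 428^α · 96^(1−α) = 884.6^α · 54.6^(1−α).
Taking logs: α·ln 428 + (1−α)·ln 96 = α·ln 884.6 + (1−α)·ln 54.6, i.e. α·-0.726012 = (1−α)·-0.564314.
With A = -0.726012 and B = -0.564314: α·A = (1−α)·B, so α = B/(A+B) = -0.564314/-1.290326 ≈ 0.437.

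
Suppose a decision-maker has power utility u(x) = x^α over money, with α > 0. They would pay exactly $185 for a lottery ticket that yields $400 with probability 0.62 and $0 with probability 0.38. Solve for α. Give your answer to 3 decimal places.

α ≈ 0.620

Since u(0) = 0, the lottery's EU is 0.62·400^α.
Equating: 185^α = 0.62·400^α, i.e. 0.4625^α = 0.62.
α = ln(0.62) / ln(185/400) = -0.478036/-0.771109 ≈ 0.620.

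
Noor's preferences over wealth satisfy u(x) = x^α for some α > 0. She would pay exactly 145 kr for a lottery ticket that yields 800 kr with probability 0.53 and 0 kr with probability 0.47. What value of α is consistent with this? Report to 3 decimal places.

EU(lottery) = 0.53·800^α + 0.47·0 = 0.53·800^α.
Setting u(145) equal to that: 145^α = 0.53·800^α ⇒ (145/800)^α = 0.53.
Taking logs: α·ln(145/800) = ln(0.53), so α = -0.634878 / -1.707878 ≈ 0.372.

α ≈ 0.372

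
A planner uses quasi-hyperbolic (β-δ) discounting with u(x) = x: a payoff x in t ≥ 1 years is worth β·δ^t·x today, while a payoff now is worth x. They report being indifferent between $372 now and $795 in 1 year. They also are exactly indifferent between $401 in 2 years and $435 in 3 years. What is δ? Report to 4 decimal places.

δ ≈ 0.9218

The second indifference involves only future payoffs, so β cancels: β·δ^2·401 = β·δ^3·435, giving δ = 401/435 = 0.92184.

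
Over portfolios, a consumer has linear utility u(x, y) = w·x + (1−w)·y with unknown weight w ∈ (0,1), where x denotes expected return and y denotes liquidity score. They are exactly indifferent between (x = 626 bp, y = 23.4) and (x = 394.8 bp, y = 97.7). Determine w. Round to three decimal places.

Equating utilities: w·626 + (1−w)·23.4 = w·394.8 + (1−w)·97.7.
Collecting terms: w·231.2 = (1−w)·74.3.
So w/(1−w) = 74.3/231.2 = 0.3214, giving w = 74.3/(231.2+74.3) = 0.243.

w = 0.243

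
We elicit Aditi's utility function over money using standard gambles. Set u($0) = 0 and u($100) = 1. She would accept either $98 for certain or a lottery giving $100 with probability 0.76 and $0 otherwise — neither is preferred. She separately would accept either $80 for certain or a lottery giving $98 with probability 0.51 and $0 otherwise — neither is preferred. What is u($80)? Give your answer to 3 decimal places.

The first gamble pins u($98): it must equal 0.76·1 + 0.24·0 = 0.76.
Chaining: u($80) = 0.51·0.76 + 0.49·0.00 = 0.3876.

0.388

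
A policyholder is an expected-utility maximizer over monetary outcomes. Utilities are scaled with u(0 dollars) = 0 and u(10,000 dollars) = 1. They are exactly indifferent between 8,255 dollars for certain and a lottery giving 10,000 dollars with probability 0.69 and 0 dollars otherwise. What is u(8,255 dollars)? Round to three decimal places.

By the standard-gamble method, u(8,255 dollars) is just the indifference probability on the best outcome: 0.69.

0.690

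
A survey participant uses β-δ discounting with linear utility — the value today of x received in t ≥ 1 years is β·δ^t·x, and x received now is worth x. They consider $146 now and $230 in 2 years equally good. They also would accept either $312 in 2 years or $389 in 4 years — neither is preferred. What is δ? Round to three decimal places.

The second indifference involves only future payoffs, so β cancels: β·δ^2·312 = β·δ^4·389, giving δ^2 = 312/389 = 0.80206, so δ = 0.89558.

δ ≈ 0.896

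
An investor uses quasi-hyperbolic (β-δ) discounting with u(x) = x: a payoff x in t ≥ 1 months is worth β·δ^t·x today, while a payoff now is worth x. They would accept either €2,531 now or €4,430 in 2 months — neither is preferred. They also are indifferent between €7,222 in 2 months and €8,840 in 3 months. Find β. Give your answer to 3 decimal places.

β ≈ 0.856

Both payoffs in the second observation are in the future, so β drops out: δ^2·7222 = δ^3·8840 ⇒ δ = 7222/8840 = 0.81697.
Now use the now-vs-future pair: 2531 = β·δ^2·4430 gives β = 2531/(0.66744·4430) ≈ 0.856.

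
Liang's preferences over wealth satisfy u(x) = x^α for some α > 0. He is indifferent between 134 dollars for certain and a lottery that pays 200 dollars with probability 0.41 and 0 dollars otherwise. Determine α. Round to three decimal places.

α ≈ 2.226

EU(lottery) = 0.41·200^α + 0.59·0 = 0.41·200^α.
Indifference: 134^α = 0.41·200^α, so (134/200)^α = 0.41.
Take logs: α = ln 0.41 / ln(134/200) ≈ 2.22634.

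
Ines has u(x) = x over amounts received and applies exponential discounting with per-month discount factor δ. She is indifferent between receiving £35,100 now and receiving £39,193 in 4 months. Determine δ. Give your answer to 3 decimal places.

δ ≈ 0.973

Equating discounted utilities: u(35100) = δ^4·u(39193) ⇒ δ^4 = u(35100)/u(39193).
With u(x) = x: δ^4 = 35100/39193 = 0.89557.
So δ = 0.89557^(1/4) ≈ 0.973.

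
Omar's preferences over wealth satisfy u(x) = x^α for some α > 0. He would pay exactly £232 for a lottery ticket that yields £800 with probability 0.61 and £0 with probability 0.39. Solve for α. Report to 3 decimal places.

The lottery's expected utility is 0.61·u(800) + 0.39·u(0) = 0.61·800^α (since u(0) = 0 for α > 0).
Setting u(232) equal to that: 232^α = 0.61·800^α ⇒ (232/800)^α = 0.61.
α = ln(0.61) / ln(232/800) = -0.494296/-1.237874 ≈ 0.399.

α ≈ 0.399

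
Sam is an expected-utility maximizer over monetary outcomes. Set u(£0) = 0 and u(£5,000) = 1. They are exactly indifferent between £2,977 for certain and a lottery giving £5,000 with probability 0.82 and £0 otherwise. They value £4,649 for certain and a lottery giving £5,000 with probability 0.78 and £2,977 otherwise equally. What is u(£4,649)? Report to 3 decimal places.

0.960

First, u(£2,977) = 0.82·u(£5,000) + 0.18·u(£0) = 0.82.
The second indifference gives u(£4,649) = 0.78·u(£5,000) + 0.22·u(£2,977) = 0.78·1.00 + 0.22·0.82 = 0.9604.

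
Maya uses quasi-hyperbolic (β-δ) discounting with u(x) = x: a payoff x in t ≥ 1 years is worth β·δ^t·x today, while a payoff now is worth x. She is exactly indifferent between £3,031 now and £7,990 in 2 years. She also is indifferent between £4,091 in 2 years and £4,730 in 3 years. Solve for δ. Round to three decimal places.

δ ≈ 0.865

From the later pair, β·δ^2·4091 = β·δ^3·4730; dividing through, δ = 4091/4730 = 0.86490.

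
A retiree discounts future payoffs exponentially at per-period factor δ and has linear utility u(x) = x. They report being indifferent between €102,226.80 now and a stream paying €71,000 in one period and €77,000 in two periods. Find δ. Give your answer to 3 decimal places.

δ ≈ 0.780

Equating present values: 102226.80 = 71000δ + 77000δ².
Rearranged: 77000δ² + 71000δ − 102226.80 = 0.
The positive root is δ = [−71000 + √(71000² + 4·77000·102226.80)] / (2·77000) = (−71000 + 191120.000)/154000 ≈ 0.780.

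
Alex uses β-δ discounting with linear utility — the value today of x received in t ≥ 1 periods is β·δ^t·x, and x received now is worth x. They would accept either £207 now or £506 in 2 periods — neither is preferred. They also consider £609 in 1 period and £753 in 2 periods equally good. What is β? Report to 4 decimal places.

The second indifference involves only future payoffs, so β cancels: β·δ^1·609 = β·δ^2·753, giving δ = 609/753 = 0.80876.
Substituting δ into 207 = β·δ^2·506: β = 207/(330.975) ≈ 0.6254.

β ≈ 0.6254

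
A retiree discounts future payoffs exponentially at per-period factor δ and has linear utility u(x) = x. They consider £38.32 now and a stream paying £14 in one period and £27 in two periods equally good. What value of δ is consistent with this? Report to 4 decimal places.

δ ≈ 0.9600

Present value of the stream is 14·δ + 27·δ². Indifference gives 14δ + 27δ² = 38.32.
That is, 27δ² + 14δ − 38.32 = 0, a quadratic in δ.
By the quadratic formula (taking the positive root), δ = (−14 + √4334.56) / 54 ≈ 0.9600.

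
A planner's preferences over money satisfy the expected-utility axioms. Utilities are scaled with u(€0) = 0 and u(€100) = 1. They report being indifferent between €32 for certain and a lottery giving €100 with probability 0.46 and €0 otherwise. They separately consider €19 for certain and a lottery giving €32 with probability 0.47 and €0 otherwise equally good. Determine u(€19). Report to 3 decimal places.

0.216

From the first indifference, u(€32) = 0.46·u(€100) + 0.54·u(€0) = 0.46·1 + 0.54·0 = 0.46.
The second indifference gives u(€19) = 0.47·u(€32) + 0.53·u(€0) = 0.47·0.46 + 0.53·0.00 = 0.2162.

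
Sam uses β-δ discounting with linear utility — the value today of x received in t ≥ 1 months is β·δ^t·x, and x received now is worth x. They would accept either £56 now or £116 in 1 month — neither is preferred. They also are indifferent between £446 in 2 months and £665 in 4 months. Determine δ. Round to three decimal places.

Both payoffs in the second observation are in the future, so β drops out: δ^2·446 = δ^4·665 ⇒ δ^2 = 446/665 = 0.67068, so δ = 0.81895.

δ ≈ 0.819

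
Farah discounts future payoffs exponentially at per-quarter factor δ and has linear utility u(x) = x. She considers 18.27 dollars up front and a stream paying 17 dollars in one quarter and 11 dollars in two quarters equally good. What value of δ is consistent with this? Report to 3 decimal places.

δ ≈ 0.730

Equating present values: 18.27 = 17δ + 11δ².
That is, 11δ² + 17δ − 18.27 = 0, a quadratic in δ.
By the quadratic formula (taking the positive root), δ = (−17 + √1092.88) / 22 ≈ 0.730.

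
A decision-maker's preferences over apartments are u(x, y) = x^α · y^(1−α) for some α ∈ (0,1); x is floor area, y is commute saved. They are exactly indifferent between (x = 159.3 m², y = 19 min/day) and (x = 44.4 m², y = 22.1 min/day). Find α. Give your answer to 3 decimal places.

Set the two utilities equal: 159.3^α·19^(1−α) = 44.4^α·22.1^(1−α).
Taking logs: α·ln 159.3 + (1−α)·ln 19 = α·ln 44.4 + (1−α)·ln 22.1, i.e. α·1.277550 = (1−α)·0.151139.
Thus α·(1.428689) = 0.151139, so α = 0.151139/1.428689 ≈ 0.106.

α ≈ 0.106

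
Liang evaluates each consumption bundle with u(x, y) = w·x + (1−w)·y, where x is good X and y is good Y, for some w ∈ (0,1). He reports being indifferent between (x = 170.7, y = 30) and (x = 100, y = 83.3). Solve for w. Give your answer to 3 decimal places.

w = 0.430

u(170.7,30) = u(100,83.3) means w·170.7 + (1−w)·30 = w·100 + (1−w)·83.3.
w·(170.7−100) = (1−w)·(83.3−30), i.e. w·70.7 = (1−w)·53.3.
Hence w = 53.3/(70.7+53.3) = 53.3/124 = 0.430.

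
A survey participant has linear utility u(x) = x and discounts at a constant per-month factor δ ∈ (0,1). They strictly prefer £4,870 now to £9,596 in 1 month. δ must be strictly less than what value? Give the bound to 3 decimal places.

δ < 0.508

The preference means 4870 > δ·9596.
Dividing through by 9596 gives δ < 0.50750.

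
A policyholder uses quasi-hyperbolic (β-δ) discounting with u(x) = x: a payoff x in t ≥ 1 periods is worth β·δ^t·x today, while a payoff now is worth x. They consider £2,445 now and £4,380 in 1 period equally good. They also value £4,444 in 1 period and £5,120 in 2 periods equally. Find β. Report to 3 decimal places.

β ≈ 0.643

From the later pair, β·δ^1·4444 = β·δ^2·5120; dividing through, δ = 4444/5120 = 0.86797.
Substituting δ into 2445 = β·δ·4380: β = 2445/(3801.703) ≈ 0.643.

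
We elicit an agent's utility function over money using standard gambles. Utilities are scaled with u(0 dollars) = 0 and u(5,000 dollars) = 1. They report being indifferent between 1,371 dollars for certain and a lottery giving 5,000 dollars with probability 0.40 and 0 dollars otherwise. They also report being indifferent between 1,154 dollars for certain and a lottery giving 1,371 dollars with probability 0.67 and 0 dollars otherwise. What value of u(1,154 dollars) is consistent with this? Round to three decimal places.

0.268

The first gamble pins u(1,371 dollars): it must equal 0.40·1 + 0.60·0 = 0.40.
Chaining: u(1,154 dollars) = 0.67·0.40 + 0.33·0.00 = 0.2680.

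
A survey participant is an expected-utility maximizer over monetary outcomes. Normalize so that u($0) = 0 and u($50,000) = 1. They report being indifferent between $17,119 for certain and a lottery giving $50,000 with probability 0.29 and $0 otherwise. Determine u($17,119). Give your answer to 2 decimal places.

0.29

The indifference gives u($17,119) = 0.29·u($50,000) + 0.71·u($0) = 0.29·1 + 0.71·0 = 0.29.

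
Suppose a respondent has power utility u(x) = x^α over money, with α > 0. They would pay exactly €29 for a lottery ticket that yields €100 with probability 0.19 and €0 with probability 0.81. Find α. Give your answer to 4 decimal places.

Since u(0) = 0, the lottery's EU is 0.19·100^α.
Equating: 29^α = 0.19·100^α, i.e. 0.2900^α = 0.19.
Take logs: α = ln 0.19 / ln(29/100) ≈ 1.341599.

α ≈ 1.3416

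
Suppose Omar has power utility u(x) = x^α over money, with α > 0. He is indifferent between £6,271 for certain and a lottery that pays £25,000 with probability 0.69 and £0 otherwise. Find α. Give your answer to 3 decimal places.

α ≈ 0.268

EU(lottery) = 0.69·25000^α + 0.31·0 = 0.69·25000^α.
Setting u(6271) equal to that: 6271^α = 0.69·25000^α ⇒ (6271/25000)^α = 0.69.
α = ln(0.69) / ln(6271/25000) = -0.371064/-1.382940 ≈ 0.268.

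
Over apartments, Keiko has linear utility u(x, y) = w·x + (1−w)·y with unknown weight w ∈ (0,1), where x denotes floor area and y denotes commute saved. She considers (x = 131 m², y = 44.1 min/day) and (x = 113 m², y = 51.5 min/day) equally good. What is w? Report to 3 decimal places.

u(131,44.1) = u(113,51.5) means w·131 + (1−w)·44.1 = w·113 + (1−w)·51.5.
Rearranging, 18·w − 7.4·(1−w) = 0.
The marginal rate of substitution is 7.4/18, so w = 7.4/(18+7.4) = 0.291.

w = 0.291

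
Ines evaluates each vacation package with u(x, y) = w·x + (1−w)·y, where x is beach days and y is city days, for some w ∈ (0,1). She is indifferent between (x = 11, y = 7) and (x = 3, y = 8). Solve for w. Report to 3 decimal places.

w = 0.111

u(11,7) = u(3,8) means w·11 + (1−w)·7 = w·3 + (1−w)·8.
Rearranging, 8·w − 1·(1−w) = 0.
Hence w = 1/(8+1) = 1/9 = 0.111.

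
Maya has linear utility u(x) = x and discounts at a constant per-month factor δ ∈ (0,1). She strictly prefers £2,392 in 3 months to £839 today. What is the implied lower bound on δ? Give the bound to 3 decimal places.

δ > 0.705

Under u(x) = x this choice says 839 < δ^3·2392.
Hence δ^3 > 839/2392 = 0.35075, and x ↦ x^(1/3) is increasing on (0,∞).
δ > 0.35075^(1/3) = 0.705.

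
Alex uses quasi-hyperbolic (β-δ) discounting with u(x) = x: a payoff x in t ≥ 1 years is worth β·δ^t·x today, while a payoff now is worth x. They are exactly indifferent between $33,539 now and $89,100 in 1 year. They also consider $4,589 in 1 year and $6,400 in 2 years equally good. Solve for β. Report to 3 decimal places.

From the later pair, β·δ^1·4589 = β·δ^2·6400; dividing through, δ = 4589/6400 = 0.71703.
Substituting δ into 33539 = β·δ·89100: β = 33539/(63887.484) ≈ 0.525.

β ≈ 0.525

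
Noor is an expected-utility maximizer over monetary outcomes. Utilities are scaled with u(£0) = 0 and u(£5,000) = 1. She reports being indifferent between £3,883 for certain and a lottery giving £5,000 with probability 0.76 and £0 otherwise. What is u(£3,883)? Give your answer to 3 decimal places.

By the standard-gamble method, u(£3,883) is just the indifference probability on the best outcome: 0.76.

0.760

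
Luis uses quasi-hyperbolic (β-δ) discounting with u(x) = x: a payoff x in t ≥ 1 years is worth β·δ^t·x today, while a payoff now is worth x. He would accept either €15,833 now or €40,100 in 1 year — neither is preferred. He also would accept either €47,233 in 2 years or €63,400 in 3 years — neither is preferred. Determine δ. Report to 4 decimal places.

δ ≈ 0.7450

From the later pair, β·δ^2·47233 = β·δ^3·63400; dividing through, δ = 47233/63400 = 0.74500.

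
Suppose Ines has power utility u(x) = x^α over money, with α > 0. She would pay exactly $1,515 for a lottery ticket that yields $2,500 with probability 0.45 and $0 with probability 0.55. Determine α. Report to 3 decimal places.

α ≈ 1.594

Since u(0) = 0, the lottery's EU is 0.45·2500^α.
Equating: 1515^α = 0.45·2500^α, i.e. 0.6060^α = 0.45.
Taking logs: α·ln(1515/2500) = ln(0.45), so α = -0.798508 / -0.500875 ≈ 1.594.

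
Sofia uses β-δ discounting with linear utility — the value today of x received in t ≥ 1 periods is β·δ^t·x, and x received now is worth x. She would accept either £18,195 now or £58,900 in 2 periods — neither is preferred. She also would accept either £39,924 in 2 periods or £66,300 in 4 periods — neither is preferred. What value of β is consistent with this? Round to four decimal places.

β ≈ 0.5130

Both payoffs in the second observation are in the future, so β drops out: δ^2·39924 = δ^4·66300 ⇒ δ^2 = 39924/66300 = 0.60217, so δ = 0.77600.
Now use the now-vs-future pair: 18195 = β·δ^2·58900 gives β = 18195/(0.60217·58900) ≈ 0.5130.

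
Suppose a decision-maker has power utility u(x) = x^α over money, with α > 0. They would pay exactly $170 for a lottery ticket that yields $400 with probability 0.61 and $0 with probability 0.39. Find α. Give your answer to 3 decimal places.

EU(lottery) = 0.61·400^α + 0.39·0 = 0.61·400^α.
Indifference: 170^α = 0.61·400^α, so (170/400)^α = 0.61.
Take logs: α = ln 0.61 / ln(170/400) ≈ 0.57767.

α ≈ 0.578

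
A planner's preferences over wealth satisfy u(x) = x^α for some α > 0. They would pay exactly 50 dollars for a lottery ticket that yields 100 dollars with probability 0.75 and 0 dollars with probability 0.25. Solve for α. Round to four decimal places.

α ≈ 0.4150

Since u(0) = 0, the lottery's EU is 0.75·100^α.
Equating: 50^α = 0.75·100^α, i.e. 0.5000^α = 0.75.
α = ln(0.75) / ln(50/100) = -0.2876821/-0.6931472 ≈ 0.4150.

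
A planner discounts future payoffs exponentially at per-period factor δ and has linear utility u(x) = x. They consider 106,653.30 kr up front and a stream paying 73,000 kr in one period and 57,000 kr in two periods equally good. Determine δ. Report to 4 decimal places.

δ ≈ 0.8700

The stream is worth 73000δ + 57000δ² today, so 73000δ + 57000δ² = 106653.30.
That is, 57000δ² + 73000δ − 106653.30 = 0, a quadratic in δ.
The positive root is δ = [−73000 + √(73000² + 4·57000·106653.30)] / (2·57000) = (−73000 + 172180.000)/114000 ≈ 0.8700.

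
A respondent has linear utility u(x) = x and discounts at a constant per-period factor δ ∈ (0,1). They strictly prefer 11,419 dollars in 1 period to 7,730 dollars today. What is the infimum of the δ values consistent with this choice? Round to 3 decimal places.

δ > 0.677

The preference means 7730 < δ·11419.
Dividing through by 11419 gives δ > 0.67694.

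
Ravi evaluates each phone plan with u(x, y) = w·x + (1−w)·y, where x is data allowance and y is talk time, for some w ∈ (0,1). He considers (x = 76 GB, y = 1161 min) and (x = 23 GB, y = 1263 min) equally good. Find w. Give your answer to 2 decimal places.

w = 0.66

u(76,1161) = u(23,1263) means w·76 + (1−w)·1161 = w·23 + (1−w)·1263.
Collecting terms: w·53 = (1−w)·102.
So w/(1−w) = 102/53 = 1.9245, giving w = 102/(53+102) = 0.66.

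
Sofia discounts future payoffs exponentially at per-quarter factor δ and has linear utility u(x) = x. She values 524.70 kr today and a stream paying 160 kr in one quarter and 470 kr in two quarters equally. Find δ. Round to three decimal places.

δ ≈ 0.900

The stream is worth 160δ + 470δ² today, so 160δ + 470δ² = 524.70.
That is, 470δ² + 160δ − 524.70 = 0, a quadratic in δ.
The positive root is δ = [−160 + √(160² + 4·470·524.70)] / (2·470) = (−160 + 1006.000)/940 ≈ 0.900.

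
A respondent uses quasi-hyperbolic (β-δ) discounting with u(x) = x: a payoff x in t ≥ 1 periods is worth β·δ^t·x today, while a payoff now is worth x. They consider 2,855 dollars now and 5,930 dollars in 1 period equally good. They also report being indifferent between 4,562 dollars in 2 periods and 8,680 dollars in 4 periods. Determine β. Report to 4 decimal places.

β ≈ 0.6641

From the later pair, β·δ^2·4562 = β·δ^4·8680; dividing through, δ^2 = 4562/8680 = 0.52558, so δ = 0.72497.
Substituting δ into 2855 = β·δ·5930: β = 2855/(4299.050) ≈ 0.6641.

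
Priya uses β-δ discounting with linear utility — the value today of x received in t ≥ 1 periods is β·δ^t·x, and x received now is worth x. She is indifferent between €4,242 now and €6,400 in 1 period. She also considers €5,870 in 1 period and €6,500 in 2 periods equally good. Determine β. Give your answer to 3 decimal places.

From the later pair, β·δ^1·5870 = β·δ^2·6500; dividing through, δ = 5870/6500 = 0.90308.
The first indifference: 4242 = β·δ·6400, so β = 4242/(δ·6400) = 4242/(0.90308·6400) ≈ 0.734.

β ≈ 0.734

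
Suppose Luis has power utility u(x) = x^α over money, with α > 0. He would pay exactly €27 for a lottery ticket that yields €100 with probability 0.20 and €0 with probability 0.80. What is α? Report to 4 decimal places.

α ≈ 1.2292

EU(lottery) = 0.20·100^α + 0.80·0 = 0.20·100^α.
Setting u(27) equal to that: 27^α = 0.20·100^α ⇒ (27/100)^α = 0.20.
Taking logs: α·ln(27/100) = ln(0.20), so α = -1.6094379 / -1.3093333 ≈ 1.2292.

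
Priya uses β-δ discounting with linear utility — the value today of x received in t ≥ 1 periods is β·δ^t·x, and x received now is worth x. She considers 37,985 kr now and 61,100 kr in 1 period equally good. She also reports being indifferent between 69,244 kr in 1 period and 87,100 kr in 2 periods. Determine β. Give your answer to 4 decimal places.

β ≈ 0.7820

The second indifference involves only future payoffs, so β cancels: β·δ^1·69244 = β·δ^2·87100, giving δ = 69244/87100 = 0.79499.
The first indifference: 37985 = β·δ·61100, so β = 37985/(δ·61100) = 37985/(0.79499·61100) ≈ 0.7820.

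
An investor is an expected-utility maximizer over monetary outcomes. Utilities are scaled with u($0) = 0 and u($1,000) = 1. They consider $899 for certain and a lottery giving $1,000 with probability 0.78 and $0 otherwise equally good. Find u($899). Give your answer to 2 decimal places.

0.78

u($899) equals the lottery's expected utility: 0.78·1 + 0.22·0 = 0.78.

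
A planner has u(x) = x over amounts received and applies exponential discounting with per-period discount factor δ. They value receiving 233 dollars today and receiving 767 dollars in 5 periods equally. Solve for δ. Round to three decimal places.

δ ≈ 0.788

The payoff in 5 periods is discounted by δ^5, so u(233) = δ^5·u(767) and δ^5 = u(233)/u(767).
With u(x) = x: δ^5 = 233/767 = 0.30378.
Hence δ = (0.30378)^(1/5) = 0.78797.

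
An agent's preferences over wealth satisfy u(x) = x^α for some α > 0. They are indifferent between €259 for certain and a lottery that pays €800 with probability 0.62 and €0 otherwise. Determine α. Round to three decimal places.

EU(lottery) = 0.62·800^α + 0.38·0 = 0.62·800^α.
Setting u(259) equal to that: 259^α = 0.62·800^α ⇒ (259/800)^α = 0.62.
Take logs: α = ln 0.62 / ln(259/800) ≈ 0.42387.

α ≈ 0.424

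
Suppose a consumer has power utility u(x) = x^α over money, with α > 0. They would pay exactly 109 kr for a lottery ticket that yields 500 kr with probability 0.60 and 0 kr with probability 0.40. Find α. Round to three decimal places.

The lottery's expected utility is 0.60·u(500) + 0.40·u(0) = 0.60·500^α (since u(0) = 0 for α > 0).
Indifference: 109^α = 0.60·500^α, so (109/500)^α = 0.60.
Taking logs: α·ln(109/500) = ln(0.60), so α = -0.510826 / -1.523260 ≈ 0.335.

α ≈ 0.335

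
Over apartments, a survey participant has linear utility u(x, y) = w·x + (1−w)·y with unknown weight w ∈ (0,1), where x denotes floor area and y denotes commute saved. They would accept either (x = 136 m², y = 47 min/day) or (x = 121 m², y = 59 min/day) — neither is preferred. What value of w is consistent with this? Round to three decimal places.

u(136,47) = u(121,59) means w·136 + (1−w)·47 = w·121 + (1−w)·59.
Collecting terms: w·15 = (1−w)·12.
So w/(1−w) = 12/15 = 0.8000, giving w = 12/(15+12) = 0.444.

w = 0.444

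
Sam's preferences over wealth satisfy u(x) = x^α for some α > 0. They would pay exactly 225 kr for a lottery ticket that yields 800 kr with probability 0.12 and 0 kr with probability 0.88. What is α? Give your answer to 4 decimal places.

EU(lottery) = 0.12·800^α + 0.88·0 = 0.12·800^α.
Indifference: 225^α = 0.12·800^α, so (225/800)^α = 0.12.
α = ln(0.12) / ln(225/800) = -2.1202635/-1.2685113 ≈ 1.6715.

α ≈ 1.6715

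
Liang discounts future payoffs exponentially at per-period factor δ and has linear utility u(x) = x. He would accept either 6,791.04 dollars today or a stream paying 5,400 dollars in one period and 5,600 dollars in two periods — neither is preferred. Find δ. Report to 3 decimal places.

δ ≈ 0.720

The stream is worth 5400δ + 5600δ² today, so 5400δ + 5600δ² = 6791.04.
That is, 5600δ² + 5400δ − 6791.04 = 0, a quadratic in δ.
δ = (−5400 + √(5400² + 4·5600·6791.04)) / (2·5600) = (−5400 + √181279296.00) / 11200 ≈ 0.720.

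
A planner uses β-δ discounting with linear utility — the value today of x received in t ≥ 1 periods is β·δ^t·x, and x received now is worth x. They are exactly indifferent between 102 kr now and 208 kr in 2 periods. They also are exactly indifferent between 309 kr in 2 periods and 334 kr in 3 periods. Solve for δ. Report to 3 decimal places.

δ ≈ 0.925

Both payoffs in the second observation are in the future, so β drops out: δ^2·309 = δ^3·334 ⇒ δ = 309/334 = 0.92515.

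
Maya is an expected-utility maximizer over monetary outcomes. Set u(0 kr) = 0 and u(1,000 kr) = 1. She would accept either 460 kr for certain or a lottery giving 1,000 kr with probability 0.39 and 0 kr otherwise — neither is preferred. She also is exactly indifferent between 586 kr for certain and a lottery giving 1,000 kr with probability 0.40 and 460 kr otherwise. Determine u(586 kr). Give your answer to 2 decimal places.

The first gamble pins u(460 kr): it must equal 0.39·1 + 0.61·0 = 0.39.
The second indifference gives u(586 kr) = 0.40·u(1,000 kr) + 0.60·u(460 kr) = 0.40·1.00 + 0.60·0.39 = 0.6340.

0.63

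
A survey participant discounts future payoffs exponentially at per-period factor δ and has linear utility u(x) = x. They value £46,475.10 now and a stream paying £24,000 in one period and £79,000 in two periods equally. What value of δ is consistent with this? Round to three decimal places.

Present value of the stream is 24000·δ + 79000·δ². Indifference gives 24000δ + 79000δ² = 46475.10.
That is, 79000δ² + 24000δ − 46475.10 = 0, a quadratic in δ.
By the quadratic formula (taking the positive root), δ = (−24000 + √15262131600.00) / 158000 ≈ 0.630.

δ ≈ 0.630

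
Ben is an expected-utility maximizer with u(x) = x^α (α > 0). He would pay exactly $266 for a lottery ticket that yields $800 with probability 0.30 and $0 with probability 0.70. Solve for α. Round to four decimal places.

α ≈ 1.0934

EU(lottery) = 0.30·800^α + 0.70·0 = 0.30·800^α.
Equating: 266^α = 0.30·800^α, i.e. 0.3325^α = 0.30.
Take logs: α = ln 0.30 / ln(266/800) ≈ 1.093412.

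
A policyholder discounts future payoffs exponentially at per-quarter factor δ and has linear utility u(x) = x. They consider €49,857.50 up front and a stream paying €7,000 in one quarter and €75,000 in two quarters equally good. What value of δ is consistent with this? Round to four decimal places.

δ ≈ 0.7700

Present value of the stream is 7000·δ + 75000·δ². Indifference gives 7000δ + 75000δ² = 49857.50.
Rearranged: 75000δ² + 7000δ − 49857.50 = 0.
δ = (−7000 + √(7000² + 4·75000·49857.50)) / (2·75000) = (−7000 + √15006250000.00) / 150000 ≈ 0.7700.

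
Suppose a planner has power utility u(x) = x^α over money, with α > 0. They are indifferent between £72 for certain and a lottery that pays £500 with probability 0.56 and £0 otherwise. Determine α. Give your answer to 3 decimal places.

The lottery's expected utility is 0.56·u(500) + 0.44·u(0) = 0.56·500^α (since u(0) = 0 for α > 0).
Indifference: 72^α = 0.56·500^α, so (72/500)^α = 0.56.
α = ln(0.56) / ln(72/500) = -0.579818/-1.937942 ≈ 0.299.

α ≈ 0.299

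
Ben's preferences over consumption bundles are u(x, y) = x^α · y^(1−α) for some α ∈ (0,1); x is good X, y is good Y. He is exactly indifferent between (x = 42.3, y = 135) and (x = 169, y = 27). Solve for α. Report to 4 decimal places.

α ≈ 0.5375

The Cobb–Douglas utilities coincide, so 42.3^α·135^(1−α) = 169^α·27^(1−α).
Rearrange to (42.3/169)^α = (27/135)^(1−α) and take logs: α·-1.3851116 = (1−α)·-1.6094379.
Thus α·(-2.9945495) = -1.6094379, so α = -1.6094379/-2.9945495 ≈ 0.5375.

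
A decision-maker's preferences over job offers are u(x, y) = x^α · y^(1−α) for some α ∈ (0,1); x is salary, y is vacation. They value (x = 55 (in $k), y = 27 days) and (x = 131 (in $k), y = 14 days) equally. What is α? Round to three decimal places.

Indifference: 55^α · 27^(1−α) = 131^α · 14^(1−α).
Taking logs: α·ln 55 + (1−α)·ln 27 = α·ln 131 + (1−α)·ln 14, i.e. α·-0.867864 = (1−α)·-0.656780.
Thus α·(-1.524644) = -0.656780, so α = -0.656780/-1.524644 ≈ 0.431.

α ≈ 0.431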